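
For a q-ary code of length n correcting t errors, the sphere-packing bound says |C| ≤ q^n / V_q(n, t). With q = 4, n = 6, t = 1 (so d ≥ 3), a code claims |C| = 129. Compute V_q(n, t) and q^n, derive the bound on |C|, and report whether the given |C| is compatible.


V_q(n, t) = 19, q^n = 4096, Hamming bound = 215, |C| = 129 ≤ bound (satisfied).

Step 1: Compute V_q(n, t) = Σ_{j=0}^1 C(n, j) (q−1)^j.
  j = 0: C(6,0)·(3)^0 = 1·1 = 1.
  j = 1: C(6,1)·(3)^1 = 6·3 = 18.
  V_q(n, t) = 1 + 18 = 19.
Step 2: q^n = 4^6 = 4096.
Step 3: Hamming bound ⌊q^n / V_q(n,t)⌋ = ⌊4096/19⌋ = 215.
Step 4: Compare |C| = 129 to 215: satisfied.
The claimed |C| lies below the Hamming bound.


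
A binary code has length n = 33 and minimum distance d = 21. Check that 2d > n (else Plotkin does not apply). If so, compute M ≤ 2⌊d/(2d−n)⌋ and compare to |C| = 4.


Plotkin bound M ≤ 4; given |C| = 4 ≤ bound (satisfied).

Check applicability: 2d = 42, n = 33.
2d − n = 9 > 0, so Plotkin applies.
Compute d/(2d−n) = 21/9 ≈ 2.3333.
⌊d/(2d−n)⌋ = 2.
Plotkin bound: M ≤ 2·2 = 4.
Given |C| = 4, check: satisfied.
This |C| is at the Plotkin bound.


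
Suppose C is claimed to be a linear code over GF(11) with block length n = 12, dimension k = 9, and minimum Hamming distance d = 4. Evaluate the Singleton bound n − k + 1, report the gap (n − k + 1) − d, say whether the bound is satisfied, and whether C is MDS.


Singleton RHS = n − k + 1 = 4, slack = 0, bound satisfied, MDS.

Singleton bound: d ≤ n − k + 1.
Here n = 12, k = 9, so n − k + 1 = 4.
Given d = 4, check d ≤ 4: YES.
Slack = (n − k + 1) − d = 0.
The code is MDS (slack = 0).
Description: the claimed parameters are [12, 9, 4]_11; such a code would be MDS (meets Singleton bound).


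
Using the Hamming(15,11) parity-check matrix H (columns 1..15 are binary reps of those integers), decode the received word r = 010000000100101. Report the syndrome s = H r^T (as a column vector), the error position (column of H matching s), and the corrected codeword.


s = (1, 0, 1, 0)^T, error position = 10, corrected codeword c = 010000000000101

Compute s = H r^T mod 2 one row at a time:
  s_1 = 0 + 0 + 1 + 0 + 0 + 1 + 0 + 1 = 3 ≡ 1 (mod 2).
  s_2 = 0 + 0 + 0 + 0 + 0 + 1 + 0 + 1 = 2 ≡ 0 (mod 2).
  s_3 = 1 + 0 + 0 + 0 + 1 + 0 + 0 + 1 = 3 ≡ 1 (mod 2).
  s_4 = 0 + 0 + 0 + 0 + 0 + 0 + 1 + 1 = 2 ≡ 0 (mod 2).
s = (1, 0, 1, 0)^T — this equals column 10 of H (binary 1010), so error is at position 10.
Correct: flip bit 10 of r = 010000000100101 to get c = 010000000000101.


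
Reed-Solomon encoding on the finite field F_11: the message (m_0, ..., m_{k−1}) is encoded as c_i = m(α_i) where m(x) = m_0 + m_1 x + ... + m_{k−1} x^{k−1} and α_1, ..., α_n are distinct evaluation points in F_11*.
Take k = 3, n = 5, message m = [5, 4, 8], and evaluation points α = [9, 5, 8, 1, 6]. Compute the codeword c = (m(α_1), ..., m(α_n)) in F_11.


c = [7, 5, 10, 6, 9]

Message polynomial: m(x) = 5 + 4·x + 8·x^2 (mod 11).
For each evaluation point α_i, compute m(α_i) mod 11:
  α_1 = 9: Horner steps 8 → 10 → 7, so m(9) = 7.
  α_2 = 5: Horner steps 8 → 0 → 5, so m(5) = 5.
  α_3 = 8: Horner steps 8 → 2 → 10, so m(8) = 10.
  α_4 = 1: Horner steps 8 → 1 → 6, so m(1) = 6.
  α_5 = 6: Horner steps 8 → 8 → 9, so m(6) = 9.
Codeword c = [7, 5, 10, 6, 9] ∈ F_11^5.


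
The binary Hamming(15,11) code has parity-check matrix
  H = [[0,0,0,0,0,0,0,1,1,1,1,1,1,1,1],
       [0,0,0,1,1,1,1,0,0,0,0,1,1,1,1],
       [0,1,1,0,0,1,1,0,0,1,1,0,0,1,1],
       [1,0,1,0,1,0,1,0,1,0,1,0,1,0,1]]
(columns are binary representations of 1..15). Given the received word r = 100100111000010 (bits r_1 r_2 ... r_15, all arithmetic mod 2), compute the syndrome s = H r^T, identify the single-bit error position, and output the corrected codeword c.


s = (1, 1, 0, 1)^T, error position = 13, corrected codeword c = 100100111000110

Compute s = H r^T mod 2 one row at a time:
  s_1 = 1 + 1 + 0 + 0 + 0 + 0 + 1 + 0 = 3 ≡ 1 (mod 2).
  s_2 = 1 + 0 + 0 + 1 + 0 + 0 + 1 + 0 = 3 ≡ 1 (mod 2).
  s_3 = 0 + 0 + 0 + 1 + 0 + 0 + 1 + 0 = 2 ≡ 0 (mod 2).
  s_4 = 1 + 0 + 0 + 1 + 1 + 0 + 0 + 0 = 3 ≡ 1 (mod 2).
s = (1, 1, 0, 1)^T — this equals column 13 of H (binary 1101), so error is at position 13.
Correct: flip bit 13 of r = 100100111000010 to get c = 100100111000110.


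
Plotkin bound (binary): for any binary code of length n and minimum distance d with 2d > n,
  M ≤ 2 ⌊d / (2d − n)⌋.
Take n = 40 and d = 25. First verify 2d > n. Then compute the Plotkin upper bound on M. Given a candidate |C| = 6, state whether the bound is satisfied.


Plotkin bound M ≤ 4; given |C| = 6 > bound (violated).

Check applicability: 2d = 50, n = 40.
2d − n = 10 > 0, so Plotkin applies.
Compute d/(2d−n) = 25/10 ≈ 2.5000.
⌊d/(2d−n)⌋ = 2.
Plotkin bound: M ≤ 2·2 = 4.
Given |C| = 6, check: VIOLATED.
This |C| is above the Plotkin bound, so no binary code with n = 40, d = 25 and 6 codewords exists.


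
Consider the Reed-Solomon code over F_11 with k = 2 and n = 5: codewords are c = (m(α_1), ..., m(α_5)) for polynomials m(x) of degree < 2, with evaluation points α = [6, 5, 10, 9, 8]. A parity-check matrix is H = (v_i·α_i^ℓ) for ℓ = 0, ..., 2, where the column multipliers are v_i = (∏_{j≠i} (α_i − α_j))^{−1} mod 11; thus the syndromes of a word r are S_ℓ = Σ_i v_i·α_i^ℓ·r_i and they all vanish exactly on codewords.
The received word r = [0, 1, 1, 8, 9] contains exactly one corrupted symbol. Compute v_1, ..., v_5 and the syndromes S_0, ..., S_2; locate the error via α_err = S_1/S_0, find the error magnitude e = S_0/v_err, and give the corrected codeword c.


S = (7, 4, 7), error at position 3, error magnitude e = 5, c = [0, 1, 7, 8, 9].

Step 1: column multipliers v_i = (∏_{j≠i}(α_i − α_j))^{−1} mod 11.
  i = 1 (α = 6): (6−5)(6−10)(6−9)(6−8) = 1·(−4)·(−3)·(−2) = −24 ≡ 9, so v_1 = 9^{−1} = 5 (mod 11).
  i = 2 (α = 5): (5−6)(5−10)(5−9)(5−8) = (−1)·(−5)·(−4)·(−3) = 60 ≡ 5, so v_2 = 5^{−1} = 9 (mod 11).
  i = 3 (α = 10): (10−6)(10−5)(10−9)(10−8) = 4·5·1·2 = 40 ≡ 7, so v_3 = 7^{−1} = 8 (mod 11).
  i = 4 (α = 9): (9−6)(9−5)(9−10)(9−8) = 3·4·(−1)·1 = −12 ≡ 10, so v_4 = 10^{−1} = 10 (mod 11).
  i = 5 (α = 8): (8−6)(8−5)(8−10)(8−9) = 2·3·(−2)·(−1) = 12 ≡ 1, so v_5 = 1^{−1} = 1 (mod 11).
  v = [5, 9, 8, 10, 1].
Step 2: syndromes of r = [0, 1, 1, 8, 9] (all sums mod 11).
  S_0 = Σ v_i r_i = 5·0 + 9·1 + 8·1 + 10·8 + 1·9 = 106 ≡ 7.
  S_1 = Σ v_i α_i r_i = 5·6·0 + 9·5·1 + 8·10·1 + 10·9·8 + 1·8·9 = 917 ≡ 4.
  α_i^2 mod 11 = [3, 3, 1, 4, 9].
  S_2 = Σ v_i α_i^2 r_i = 5·3·0 + 9·3·1 + 8·1·1 + 10·4·8 + 1·9·9 = 436 ≡ 7.
  S = (7, 4, 7) ≠ 0, so r is not a codeword (an error is present).
Step 3: locate the error. For a single error e at position i, S_ℓ = v_i·e·α_i^ℓ, so α_err = S_1/S_0.
  S_0^{−1} = 7^{−1} = 8 (mod 11), so α_err = 4·8 = 32 ≡ 10 = α_3. Error position i = 3.
  Consistency check: S_2/S_1 = 7·3 = 21 ≡ 10 = α_err ✓ (single-error assumption holds).
Step 4: error magnitude e = S_0/v_3 = S_0·∏_{j≠3}(α_3 − α_j) = 7·7 = 49 ≡ 5 (mod 11).
Step 5: correct position 3: c_3 = r_3 − e = 1 − 5 ≡ 7 (mod 11). Hence c = [0, 1, 7, 8, 9].
  Check: interpolating c through the α_i gives m(x) = 6 + 10·x (degree < 2) with m(α_i) = c_i for every i, so c is indeed a codeword.


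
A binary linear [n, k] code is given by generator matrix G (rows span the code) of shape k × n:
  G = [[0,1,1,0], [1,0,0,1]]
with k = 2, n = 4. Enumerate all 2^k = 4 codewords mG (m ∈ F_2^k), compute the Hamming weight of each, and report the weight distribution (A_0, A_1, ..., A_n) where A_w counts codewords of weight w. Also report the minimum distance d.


Weight distribution: A_0 = 1, A_2 = 2, A_4 = 1. Minimum distance d = 2.

Enumerate all 2^2 = 4 messages m ∈ F_2^2.
For each, compute codeword c = mG in F_2^4, then tally its weight.
  m = 00 → c = 0000, weight = 0.
  m = 10 → c = 0110, weight = 2.
  m = 01 → c = 1001, weight = 2.
  m = 11 → c = 1111, weight = 4.
Tally weights:
  weight 0: 1 codewords.
  weight 2: 2 codewords.
  weight 4: 1 codewords.
Minimum distance d = smallest w > 0 with A_w > 0 = 2.
Sanity: Σ A_w = 4 = 2^2 = 4 ✓.


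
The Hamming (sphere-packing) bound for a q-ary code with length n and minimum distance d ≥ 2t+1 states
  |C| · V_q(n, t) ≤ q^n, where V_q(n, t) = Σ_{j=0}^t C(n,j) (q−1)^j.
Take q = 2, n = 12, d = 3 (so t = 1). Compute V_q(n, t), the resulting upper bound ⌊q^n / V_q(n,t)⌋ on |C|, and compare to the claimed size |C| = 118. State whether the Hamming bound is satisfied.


V_q(n, t) = 13, q^n = 4096, Hamming bound = 315, |C| = 118 ≤ bound (satisfied).

Step 1: Compute V_q(n, t) = Σ_{j=0}^1 C(n, j) (q−1)^j.
  j = 0: C(12,0)·(1)^0 = 1·1 = 1.
  j = 1: C(12,1)·(1)^1 = 12·1 = 12.
  V_q(n, t) = 1 + 12 = 13.
Step 2: q^n = 2^12 = 4096.
Step 3: Hamming bound ⌊q^n / V_q(n,t)⌋ = ⌊4096/13⌋ = 315.
Step 4: Compare |C| = 118 to 315: satisfied.
The claimed |C| lies below the Hamming bound.


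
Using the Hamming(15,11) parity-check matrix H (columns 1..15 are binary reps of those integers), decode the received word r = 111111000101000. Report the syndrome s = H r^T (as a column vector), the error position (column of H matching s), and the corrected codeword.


s = (0, 0, 0, 1)^T, error position = 1, corrected codeword c = 011111000101000

Compute s = H r^T mod 2 one row at a time:
  s_1 = 0 + 0 + 1 + 0 + 1 + 0 + 0 + 0 = 2 ≡ 0 (mod 2).
  s_2 = 1 + 1 + 1 + 0 + 1 + 0 + 0 + 0 = 4 ≡ 0 (mod 2).
  s_3 = 1 + 1 + 1 + 0 + 1 + 0 + 0 + 0 = 4 ≡ 0 (mod 2).
  s_4 = 1 + 1 + 1 + 0 + 0 + 0 + 0 + 0 = 3 ≡ 1 (mod 2).
s = (0, 0, 0, 1)^T — this equals column 1 of H (binary 0001), so error is at position 1.
Correct: flip bit 1 of r = 111111000101000 to get c = 011111000101000.


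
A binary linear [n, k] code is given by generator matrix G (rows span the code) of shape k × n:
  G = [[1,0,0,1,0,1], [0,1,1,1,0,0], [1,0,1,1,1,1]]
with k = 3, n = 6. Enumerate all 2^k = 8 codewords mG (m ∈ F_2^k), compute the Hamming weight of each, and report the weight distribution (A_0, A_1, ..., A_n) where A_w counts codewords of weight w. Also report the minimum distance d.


Weight distribution: A_0 = 1, A_2 = 1, A_3 = 3, A_4 = 2, A_5 = 1. Minimum distance d = 2.

Enumerate all 2^3 = 8 messages m ∈ F_2^3.
For each, compute codeword c = mG in F_2^6, then tally its weight.
  m = 000 → c = 000000, weight = 0.
  m = 100 → c = 100101, weight = 3.
  m = 010 → c = 011100, weight = 3.
  m = 110 → c = 111001, weight = 4.
  m = 001 → c = 101111, weight = 5.
  m = 101 → c = 001010, weight = 2.
  m = 011 → c = 110011, weight = 4.
  m = 111 → c = 010110, weight = 3.
Tally weights:
  weight 0: 1 codewords.
  weight 2: 1 codewords.
  weight 3: 3 codewords.
  weight 4: 2 codewords.
  weight 5: 1 codewords.
Minimum distance d = smallest w > 0 with A_w > 0 = 2.
Sanity: Σ A_w = 8 = 2^3 = 8 ✓.


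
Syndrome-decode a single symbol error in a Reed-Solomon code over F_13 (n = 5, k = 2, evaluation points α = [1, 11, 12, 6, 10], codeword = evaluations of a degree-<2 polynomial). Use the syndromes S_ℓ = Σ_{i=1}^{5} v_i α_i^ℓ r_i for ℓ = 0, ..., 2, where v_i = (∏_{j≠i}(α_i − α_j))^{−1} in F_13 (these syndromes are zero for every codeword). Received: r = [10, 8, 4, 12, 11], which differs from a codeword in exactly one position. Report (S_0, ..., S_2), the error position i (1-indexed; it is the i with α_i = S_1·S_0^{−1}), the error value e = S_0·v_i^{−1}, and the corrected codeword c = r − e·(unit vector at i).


S = (10, 6, 1), error at position 2, error magnitude e = 7, c = [10, 1, 4, 12, 11].

Step 1: column multipliers v_i = (∏_{j≠i}(α_i − α_j))^{−1} mod 13.
  i = 1 (α = 1): (1−11)(1−12)(1−6)(1−10) = (−10)·(−11)·(−5)·(−9) = 4950 ≡ 10, so v_1 = 10^{−1} = 4 (mod 13).
  i = 2 (α = 11): (11−1)(11−12)(11−6)(11−10) = 10·(−1)·5·1 = −50 ≡ 2, so v_2 = 2^{−1} = 7 (mod 13).
  i = 3 (α = 12): (12−1)(12−11)(12−6)(12−10) = 11·1·6·2 = 132 ≡ 2, so v_3 = 2^{−1} = 7 (mod 13).
  i = 4 (α = 6): (6−1)(6−11)(6−12)(6−10) = 5·(−5)·(−6)·(−4) = −600 ≡ 11, so v_4 = 11^{−1} = 6 (mod 13).
  i = 5 (α = 10): (10−1)(10−11)(10−12)(10−6) = 9·(−1)·(−2)·4 = 72 ≡ 7, so v_5 = 7^{−1} = 2 (mod 13).
  v = [4, 7, 7, 6, 2].
Step 2: syndromes of r = [10, 8, 4, 12, 11] (all sums mod 13).
  S_0 = Σ v_i r_i = 4·10 + 7·8 + 7·4 + 6·12 + 2·11 = 218 ≡ 10.
  S_1 = Σ v_i α_i r_i = 4·1·10 + 7·11·8 + 7·12·4 + 6·6·12 + 2·10·11 = 1644 ≡ 6.
  α_i^2 mod 13 = [1, 4, 1, 10, 9].
  S_2 = Σ v_i α_i^2 r_i = 4·1·10 + 7·4·8 + 7·1·4 + 6·10·12 + 2·9·11 = 1210 ≡ 1.
  S = (10, 6, 1) ≠ 0, so r is not a codeword (an error is present).
Step 3: locate the error. For a single error e at position i, S_ℓ = v_i·e·α_i^ℓ, so α_err = S_1/S_0.
  S_0^{−1} = 10^{−1} = 4 (mod 13), so α_err = 6·4 = 24 ≡ 11 = α_2. Error position i = 2.
  Consistency check: S_2/S_1 = 1·11 = 11 ≡ 11 = α_err ✓ (single-error assumption holds).
Step 4: error magnitude e = S_0/v_2 = S_0·∏_{j≠2}(α_2 − α_j) = 10·2 = 20 ≡ 7 (mod 13).
Step 5: correct position 2: c_2 = r_2 − e = 8 − 7 ≡ 1 (mod 13). Hence c = [10, 1, 4, 12, 11].
  Check: interpolating c through the α_i gives m(x) = 7 + 3·x (degree < 2) with m(α_i) = c_i for every i, so c is indeed a codeword.


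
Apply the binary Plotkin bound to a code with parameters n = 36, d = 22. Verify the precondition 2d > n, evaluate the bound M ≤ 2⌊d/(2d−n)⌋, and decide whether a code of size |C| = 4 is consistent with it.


Plotkin bound M ≤ 4; given |C| = 4 ≤ bound (satisfied).

Check applicability: 2d = 44, n = 36.
2d − n = 8 > 0, so Plotkin applies.
Compute d/(2d−n) = 22/8 ≈ 2.7500.
⌊d/(2d−n)⌋ = 2.
Plotkin bound: M ≤ 2·2 = 4.
Given |C| = 4, check: satisfied.
This |C| is at the Plotkin bound.


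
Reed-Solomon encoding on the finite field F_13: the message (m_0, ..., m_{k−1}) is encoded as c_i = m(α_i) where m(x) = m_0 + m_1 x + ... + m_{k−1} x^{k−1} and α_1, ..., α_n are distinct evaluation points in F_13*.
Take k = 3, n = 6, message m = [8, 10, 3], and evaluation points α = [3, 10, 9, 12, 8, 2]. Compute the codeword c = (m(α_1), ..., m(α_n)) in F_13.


c = [0, 5, 3, 1, 7, 1]

Message polynomial: m(x) = 8 + 10·x + 3·x^2 (mod 13).
For each evaluation point α_i, compute m(α_i) mod 13:
  α_1 = 3: Horner steps 3 → 6 → 0, so m(3) = 0.
  α_2 = 10: Horner steps 3 → 1 → 5, so m(10) = 5.
  α_3 = 9: Horner steps 3 → 11 → 3, so m(9) = 3.
  α_4 = 12: Horner steps 3 → 7 → 1, so m(12) = 1.
  α_5 = 8: Horner steps 3 → 8 → 7, so m(8) = 7.
  α_6 = 2: Horner steps 3 → 3 → 1, so m(2) = 1.
Codeword c = [0, 5, 3, 1, 7, 1] ∈ F_13^6.


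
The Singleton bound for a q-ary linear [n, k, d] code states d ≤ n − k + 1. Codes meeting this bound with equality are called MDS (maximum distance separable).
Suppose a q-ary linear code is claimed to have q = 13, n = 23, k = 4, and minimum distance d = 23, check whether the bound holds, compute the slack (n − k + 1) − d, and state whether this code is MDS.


Singleton RHS = n − k + 1 = 20, slack = -3, bound violated (no such code; not MDS).

Singleton bound: d ≤ n − k + 1.
Here n = 23, k = 4, so n − k + 1 = 20.
Given d = 23, check d ≤ 20: NO.
Slack = (n − k + 1) − d = -3.
The slack is negative: d = 23 exceeds n − k + 1 = 20 by 3, so the Singleton bound is violated and no linear [23, 4, 23]_13 code can exist. In particular it is not MDS (MDS requires d = n − k + 1 exactly).
Description: the claimed parameters are [23, 4, 23]_13; such a code would be impossible (violates the Singleton bound).


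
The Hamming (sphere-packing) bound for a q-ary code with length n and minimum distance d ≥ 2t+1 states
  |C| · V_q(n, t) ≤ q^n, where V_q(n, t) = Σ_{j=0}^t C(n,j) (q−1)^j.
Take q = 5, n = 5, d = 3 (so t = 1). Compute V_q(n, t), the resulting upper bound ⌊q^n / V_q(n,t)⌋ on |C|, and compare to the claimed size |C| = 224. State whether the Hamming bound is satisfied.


V_q(n, t) = 21, q^n = 3125, Hamming bound = 148, |C| = 224 > bound (violated).

Step 1: Compute V_q(n, t) = Σ_{j=0}^1 C(n, j) (q−1)^j.
  j = 0: C(5,0)·(4)^0 = 1·1 = 1.
  j = 1: C(5,1)·(4)^1 = 5·4 = 20.
  V_q(n, t) = 1 + 20 = 21.
Step 2: q^n = 5^5 = 3125.
Step 3: Hamming bound ⌊q^n / V_q(n,t)⌋ = ⌊3125/21⌋ = 148.
Step 4: Compare |C| = 224 to 148: violated.
The claimed |C| lies above the Hamming bound, so no 5-ary code of length 5 with d ≥ 3 can have 224 codewords.


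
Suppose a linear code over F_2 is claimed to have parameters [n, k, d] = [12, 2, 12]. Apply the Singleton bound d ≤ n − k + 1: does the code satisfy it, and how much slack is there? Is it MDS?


Singleton RHS = n − k + 1 = 11, slack = -1, bound violated (no such code; not MDS).

Singleton bound: d ≤ n − k + 1.
Here n = 12, k = 2, so n − k + 1 = 11.
Given d = 12, check d ≤ 11: NO.
Slack = (n − k + 1) − d = -1.
The slack is negative: d = 12 exceeds n − k + 1 = 11 by 1, so the Singleton bound is violated and no linear [12, 2, 12]_2 code can exist. In particular it is not MDS (MDS requires d = n − k + 1 exactly).
Description: the claimed parameters are [12, 2, 12]_2; such a code would be impossible (violates the Singleton bound).


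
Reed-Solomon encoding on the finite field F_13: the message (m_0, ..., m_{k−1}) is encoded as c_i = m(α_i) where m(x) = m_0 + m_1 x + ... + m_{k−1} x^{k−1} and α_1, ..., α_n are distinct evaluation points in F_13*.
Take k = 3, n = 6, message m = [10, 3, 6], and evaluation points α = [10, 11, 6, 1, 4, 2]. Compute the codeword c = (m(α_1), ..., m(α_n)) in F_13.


c = [3, 2, 10, 6, 1, 1]

Message polynomial: m(x) = 10 + 3·x + 6·x^2 (mod 13).
For each evaluation point α_i, compute m(α_i) mod 13:
  α_1 = 10: Horner steps 6 → 11 → 3, so m(10) = 3.
  α_2 = 11: Horner steps 6 → 4 → 2, so m(11) = 2.
  α_3 = 6: Horner steps 6 → 0 → 10, so m(6) = 10.
  α_4 = 1: Horner steps 6 → 9 → 6, so m(1) = 6.
  α_5 = 4: Horner steps 6 → 1 → 1, so m(4) = 1.
  α_6 = 2: Horner steps 6 → 2 → 1, so m(2) = 1.
Codeword c = [3, 2, 10, 6, 1, 1] ∈ F_13^6.


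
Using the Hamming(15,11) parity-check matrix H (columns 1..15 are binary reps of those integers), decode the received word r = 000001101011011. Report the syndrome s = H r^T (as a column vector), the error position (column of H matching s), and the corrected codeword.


s = (1, 1, 1, 0)^T, error position = 14, corrected codeword c = 000001101011001

Compute s = H r^T mod 2 one row at a time:
  s_1 = 0 + 1 + 0 + 1 + 1 + 0 + 1 + 1 = 5 ≡ 1 (mod 2).
  s_2 = 0 + 0 + 1 + 1 + 1 + 0 + 1 + 1 = 5 ≡ 1 (mod 2).
  s_3 = 0 + 0 + 1 + 1 + 0 + 1 + 1 + 1 = 5 ≡ 1 (mod 2).
  s_4 = 0 + 0 + 0 + 1 + 1 + 1 + 0 + 1 = 4 ≡ 0 (mod 2).
s = (1, 1, 1, 0)^T — this equals column 14 of H (binary 1110), so error is at position 14.
Correct: flip bit 14 of r = 000001101011011 to get c = 000001101011001.


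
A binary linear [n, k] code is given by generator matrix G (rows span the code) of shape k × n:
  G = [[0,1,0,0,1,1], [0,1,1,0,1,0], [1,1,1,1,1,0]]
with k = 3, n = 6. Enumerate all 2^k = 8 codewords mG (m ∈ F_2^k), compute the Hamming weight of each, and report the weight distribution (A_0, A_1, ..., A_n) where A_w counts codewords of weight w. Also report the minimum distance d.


Weight distribution: A_0 = 1, A_2 = 2, A_3 = 2, A_4 = 1, A_5 = 2. Minimum distance d = 2.

Enumerate all 2^3 = 8 messages m ∈ F_2^3.
For each, compute codeword c = mG in F_2^6, then tally its weight.
  m = 000 → c = 000000, weight = 0.
  m = 100 → c = 010011, weight = 3.
  m = 010 → c = 011010, weight = 3.
  m = 110 → c = 001001, weight = 2.
  m = 001 → c = 111110, weight = 5.
  m = 101 → c = 101101, weight = 4.
  m = 011 → c = 100100, weight = 2.
  m = 111 → c = 110111, weight = 5.
Tally weights:
  weight 0: 1 codewords.
  weight 2: 2 codewords.
  weight 3: 2 codewords.
  weight 4: 1 codewords.
  weight 5: 2 codewords.
Minimum distance d = smallest w > 0 with A_w > 0 = 2.
Sanity: Σ A_w = 8 = 2^3 = 8 ✓.


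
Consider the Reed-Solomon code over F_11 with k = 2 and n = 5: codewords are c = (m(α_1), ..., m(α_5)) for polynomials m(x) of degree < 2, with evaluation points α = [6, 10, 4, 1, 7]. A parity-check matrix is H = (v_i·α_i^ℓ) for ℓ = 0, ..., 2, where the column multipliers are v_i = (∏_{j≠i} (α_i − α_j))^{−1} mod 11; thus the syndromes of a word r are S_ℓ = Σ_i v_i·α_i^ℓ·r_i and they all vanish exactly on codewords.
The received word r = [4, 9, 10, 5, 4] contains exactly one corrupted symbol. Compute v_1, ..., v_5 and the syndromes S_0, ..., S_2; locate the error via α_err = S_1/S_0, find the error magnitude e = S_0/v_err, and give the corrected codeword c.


S = (6, 3, 7), error at position 1, error magnitude e = 9, c = [6, 9, 10, 5, 4].

Step 1: column multipliers v_i = (∏_{j≠i}(α_i − α_j))^{−1} mod 11.
  i = 1 (α = 6): (6−10)(6−4)(6−1)(6−7) = (−4)·2·5·(−1) = 40 ≡ 7, so v_1 = 7^{−1} = 8 (mod 11).
  i = 2 (α = 10): (10−6)(10−4)(10−1)(10−7) = 4·6·9·3 = 648 ≡ 10, so v_2 = 10^{−1} = 10 (mod 11).
  i = 3 (α = 4): (4−6)(4−10)(4−1)(4−7) = (−2)·(−6)·3·(−3) = −108 ≡ 2, so v_3 = 2^{−1} = 6 (mod 11).
  i = 4 (α = 1): (1−6)(1−10)(1−4)(1−7) = (−5)·(−9)·(−3)·(−6) = 810 ≡ 7, so v_4 = 7^{−1} = 8 (mod 11).
  i = 5 (α = 7): (7−6)(7−10)(7−4)(7−1) = 1·(−3)·3·6 = −54 ≡ 1, so v_5 = 1^{−1} = 1 (mod 11).
  v = [8, 10, 6, 8, 1].
Step 2: syndromes of r = [4, 9, 10, 5, 4] (all sums mod 11).
  S_0 = Σ v_i r_i = 8·4 + 10·9 + 6·10 + 8·5 + 1·4 = 226 ≡ 6.
  S_1 = Σ v_i α_i r_i = 8·6·4 + 10·10·9 + 6·4·10 + 8·1·5 + 1·7·4 = 1400 ≡ 3.
  α_i^2 mod 11 = [3, 1, 5, 1, 5].
  S_2 = Σ v_i α_i^2 r_i = 8·3·4 + 10·1·9 + 6·5·10 + 8·1·5 + 1·5·4 = 546 ≡ 7.
  S = (6, 3, 7) ≠ 0, so r is not a codeword (an error is present).
Step 3: locate the error. For a single error e at position i, S_ℓ = v_i·e·α_i^ℓ, so α_err = S_1/S_0.
  S_0^{−1} = 6^{−1} = 2 (mod 11), so α_err = 3·2 = 6 ≡ 6 = α_1. Error position i = 1.
  Consistency check: S_2/S_1 = 7·4 = 28 ≡ 6 = α_err ✓ (single-error assumption holds).
Step 4: error magnitude e = S_0/v_1 = S_0·∏_{j≠1}(α_1 − α_j) = 6·7 = 42 ≡ 9 (mod 11).
Step 5: correct position 1: c_1 = r_1 − e = 4 − 9 ≡ 6 (mod 11). Hence c = [6, 9, 10, 5, 4].
  Check: interpolating c through the α_i gives m(x) = 7 + 9·x (degree < 2) with m(α_i) = c_i for every i, so c is indeed a codeword.


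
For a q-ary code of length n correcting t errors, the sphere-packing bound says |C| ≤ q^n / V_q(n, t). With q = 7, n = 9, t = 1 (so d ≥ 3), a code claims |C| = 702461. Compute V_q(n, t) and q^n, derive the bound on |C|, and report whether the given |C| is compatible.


V_q(n, t) = 55, q^n = 40353607, Hamming bound = 733701, |C| = 702461 ≤ bound (satisfied).

Step 1: Compute V_q(n, t) = Σ_{j=0}^1 C(n, j) (q−1)^j.
  j = 0: C(9,0)·(6)^0 = 1·1 = 1.
  j = 1: C(9,1)·(6)^1 = 9·6 = 54.
  V_q(n, t) = 1 + 54 = 55.
Step 2: q^n = 7^9 = 40353607.
Step 3: Hamming bound ⌊q^n / V_q(n,t)⌋ = ⌊40353607/55⌋ = 733701.
Step 4: Compare |C| = 702461 to 733701: satisfied.
The claimed |C| lies below the Hamming bound.


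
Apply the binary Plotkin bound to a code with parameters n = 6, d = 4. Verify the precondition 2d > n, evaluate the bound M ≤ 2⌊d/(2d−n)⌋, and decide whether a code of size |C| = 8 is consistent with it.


Plotkin bound M ≤ 4; given |C| = 8 > bound (violated).

Check applicability: 2d = 8, n = 6.
2d − n = 2 > 0, so Plotkin applies.
Compute d/(2d−n) = 4/2 ≈ 2.0000.
⌊d/(2d−n)⌋ = 2.
Plotkin bound: M ≤ 2·2 = 4.
Given |C| = 8, check: VIOLATED.
This |C| is above the Plotkin bound, so no binary code with n = 6, d = 4 and 8 codewords exists.


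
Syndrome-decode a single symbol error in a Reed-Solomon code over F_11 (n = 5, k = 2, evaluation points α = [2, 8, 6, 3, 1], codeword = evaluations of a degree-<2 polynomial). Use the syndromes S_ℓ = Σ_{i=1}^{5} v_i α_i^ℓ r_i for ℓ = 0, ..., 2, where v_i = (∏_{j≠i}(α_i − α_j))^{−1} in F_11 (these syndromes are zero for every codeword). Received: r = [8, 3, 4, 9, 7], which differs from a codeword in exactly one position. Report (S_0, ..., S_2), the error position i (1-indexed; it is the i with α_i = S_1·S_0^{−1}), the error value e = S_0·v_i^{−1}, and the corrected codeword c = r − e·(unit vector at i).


S = (3, 7, 9), error at position 3, error magnitude e = 3, c = [8, 3, 1, 9, 7].

Step 1: column multipliers v_i = (∏_{j≠i}(α_i − α_j))^{−1} mod 11.
  i = 1 (α = 2): (2−8)(2−6)(2−3)(2−1) = (−6)·(−4)·(−1)·1 = −24 ≡ 9, so v_1 = 9^{−1} = 5 (mod 11).
  i = 2 (α = 8): (8−2)(8−6)(8−3)(8−1) = 6·2·5·7 = 420 ≡ 2, so v_2 = 2^{−1} = 6 (mod 11).
  i = 3 (α = 6): (6−2)(6−8)(6−3)(6−1) = 4·(−2)·3·5 = −120 ≡ 1, so v_3 = 1^{−1} = 1 (mod 11).
  i = 4 (α = 3): (3−2)(3−8)(3−6)(3−1) = 1·(−5)·(−3)·2 = 30 ≡ 8, so v_4 = 8^{−1} = 7 (mod 11).
  i = 5 (α = 1): (1−2)(1−8)(1−6)(1−3) = (−1)·(−7)·(−5)·(−2) = 70 ≡ 4, so v_5 = 4^{−1} = 3 (mod 11).
  v = [5, 6, 1, 7, 3].
Step 2: syndromes of r = [8, 3, 4, 9, 7] (all sums mod 11).
  S_0 = Σ v_i r_i = 5·8 + 6·3 + 1·4 + 7·9 + 3·7 = 146 ≡ 3.
  S_1 = Σ v_i α_i r_i = 5·2·8 + 6·8·3 + 1·6·4 + 7·3·9 + 3·1·7 = 458 ≡ 7.
  α_i^2 mod 11 = [4, 9, 3, 9, 1].
  S_2 = Σ v_i α_i^2 r_i = 5·4·8 + 6·9·3 + 1·3·4 + 7·9·9 + 3·1·7 = 922 ≡ 9.
  S = (3, 7, 9) ≠ 0, so r is not a codeword (an error is present).
Step 3: locate the error. For a single error e at position i, S_ℓ = v_i·e·α_i^ℓ, so α_err = S_1/S_0.
  S_0^{−1} = 3^{−1} = 4 (mod 11), so α_err = 7·4 = 28 ≡ 6 = α_3. Error position i = 3.
  Consistency check: S_2/S_1 = 9·8 = 72 ≡ 6 = α_err ✓ (single-error assumption holds).
Step 4: error magnitude e = S_0/v_3 = S_0·∏_{j≠3}(α_3 − α_j) = 3·1 = 3 ≡ 3 (mod 11).
Step 5: correct position 3: c_3 = r_3 − e = 4 − 3 ≡ 1 (mod 11). Hence c = [8, 3, 1, 9, 7].
  Check: interpolating c through the α_i gives m(x) = 6 + 1·x (degree < 2) with m(α_i) = c_i for every i, so c is indeed a codeword.


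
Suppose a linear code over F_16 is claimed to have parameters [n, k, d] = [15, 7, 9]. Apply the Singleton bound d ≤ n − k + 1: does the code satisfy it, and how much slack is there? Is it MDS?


Singleton RHS = n − k + 1 = 9, slack = 0, bound satisfied, MDS.

Singleton bound: d ≤ n − k + 1.
Here n = 15, k = 7, so n − k + 1 = 9.
Given d = 9, check d ≤ 9: YES.
Slack = (n − k + 1) − d = 0.
The code is MDS (slack = 0).
Description: the claimed parameters are [15, 7, 9]_16; such a code would be MDS (meets Singleton bound).


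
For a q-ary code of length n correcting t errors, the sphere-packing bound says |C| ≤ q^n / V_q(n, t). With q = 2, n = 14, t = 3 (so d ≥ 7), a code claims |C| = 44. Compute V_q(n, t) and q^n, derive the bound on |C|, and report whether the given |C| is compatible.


V_q(n, t) = 470, q^n = 16384, Hamming bound = 34, |C| = 44 > bound (violated).

Step 1: Compute V_q(n, t) = Σ_{j=0}^3 C(n, j) (q−1)^j.
  j = 0: C(14,0)·(1)^0 = 1·1 = 1.
  j = 1: C(14,1)·(1)^1 = 14·1 = 14.
  j = 2: C(14,2)·(1)^2 = 91·1 = 91.
  j = 3: C(14,3)·(1)^3 = 364·1 = 364.
  V_q(n, t) = 1 + 14 + 91 + 364 = 470.
Step 2: q^n = 2^14 = 16384.
Step 3: Hamming bound ⌊q^n / V_q(n,t)⌋ = ⌊16384/470⌋ = 34.
Step 4: Compare |C| = 44 to 34: violated.
The claimed |C| lies above the Hamming bound, so no 2-ary code of length 14 with d ≥ 7 can have 44 codewords.


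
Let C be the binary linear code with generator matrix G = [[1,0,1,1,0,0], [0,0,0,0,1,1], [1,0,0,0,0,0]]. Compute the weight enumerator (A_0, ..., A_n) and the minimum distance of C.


Weight distribution: A_0 = 1, A_1 = 1, A_2 = 2, A_3 = 2, A_4 = 1, A_5 = 1. Minimum distance d = 1.

Enumerate all 2^3 = 8 messages m ∈ F_2^3.
For each, compute codeword c = mG in F_2^6, then tally its weight.
  m = 000 → c = 000000, weight = 0.
  m = 100 → c = 101100, weight = 3.
  m = 010 → c = 000011, weight = 2.
  m = 110 → c = 101111, weight = 5.
  m = 001 → c = 100000, weight = 1.
  m = 101 → c = 001100, weight = 2.
  m = 011 → c = 100011, weight = 3.
  m = 111 → c = 001111, weight = 4.
Tally weights:
  weight 0: 1 codewords.
  weight 1: 1 codewords.
  weight 2: 2 codewords.
  weight 3: 2 codewords.
  weight 4: 1 codewords.
  weight 5: 1 codewords.
Minimum distance d = smallest w > 0 with A_w > 0 = 1.
Sanity: Σ A_w = 8 = 2^3 = 8 ✓.


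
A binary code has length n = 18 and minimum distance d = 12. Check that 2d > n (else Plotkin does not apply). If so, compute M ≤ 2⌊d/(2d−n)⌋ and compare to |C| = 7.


Plotkin bound M ≤ 4; given |C| = 7 > bound (violated).

Check applicability: 2d = 24, n = 18.
2d − n = 6 > 0, so Plotkin applies.
Compute d/(2d−n) = 12/6 ≈ 2.0000.
⌊d/(2d−n)⌋ = 2.
Plotkin bound: M ≤ 2·2 = 4.
Given |C| = 7, check: VIOLATED.
This |C| is above the Plotkin bound, so no binary code with n = 18, d = 12 and 7 codewords exists.


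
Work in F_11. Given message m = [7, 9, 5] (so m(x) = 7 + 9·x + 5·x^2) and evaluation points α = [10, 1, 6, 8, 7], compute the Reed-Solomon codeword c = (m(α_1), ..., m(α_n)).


c = [3, 10, 10, 3, 7]

Message polynomial: m(x) = 7 + 9·x + 5·x^2 (mod 11).
For each evaluation point α_i, compute m(α_i) mod 11:
  α_1 = 10: Horner steps 5 → 4 → 3, so m(10) = 3.
  α_2 = 1: Horner steps 5 → 3 → 10, so m(1) = 10.
  α_3 = 6: Horner steps 5 → 6 → 10, so m(6) = 10.
  α_4 = 8: Horner steps 5 → 5 → 3, so m(8) = 3.
  α_5 = 7: Horner steps 5 → 0 → 7, so m(7) = 7.
Codeword c = [3, 10, 10, 3, 7] ∈ F_11^5.


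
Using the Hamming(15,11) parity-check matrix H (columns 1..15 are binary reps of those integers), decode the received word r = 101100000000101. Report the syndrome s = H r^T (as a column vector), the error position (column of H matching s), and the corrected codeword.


s = (0, 1, 0, 0)^T, error position = 4, corrected codeword c = 101000000000101

Compute s = H r^T mod 2 one row at a time:
  s_1 = 0 + 0 + 0 + 0 + 0 + 1 + 0 + 1 = 2 ≡ 0 (mod 2).
  s_2 = 1 + 0 + 0 + 0 + 0 + 1 + 0 + 1 = 3 ≡ 1 (mod 2).
  s_3 = 0 + 1 + 0 + 0 + 0 + 0 + 0 + 1 = 2 ≡ 0 (mod 2).
  s_4 = 1 + 1 + 0 + 0 + 0 + 0 + 1 + 1 = 4 ≡ 0 (mod 2).
s = (0, 1, 0, 0)^T — this equals column 4 of H (binary 0100), so error is at position 4.
Correct: flip bit 4 of r = 101100000000101 to get c = 101000000000101.


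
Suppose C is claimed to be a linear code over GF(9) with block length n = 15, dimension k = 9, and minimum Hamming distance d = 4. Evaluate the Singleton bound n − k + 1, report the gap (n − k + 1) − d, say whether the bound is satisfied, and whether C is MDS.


Singleton RHS = n − k + 1 = 7, slack = 3, bound satisfied, not MDS.

Singleton bound: d ≤ n − k + 1.
Here n = 15, k = 9, so n − k + 1 = 7.
Given d = 4, check d ≤ 7: YES.
Slack = (n − k + 1) − d = 3.
The code is NOT MDS (slack = 3 > 0).
Description: the claimed parameters are [15, 9, 4]_9; such a code would be non-MDS.


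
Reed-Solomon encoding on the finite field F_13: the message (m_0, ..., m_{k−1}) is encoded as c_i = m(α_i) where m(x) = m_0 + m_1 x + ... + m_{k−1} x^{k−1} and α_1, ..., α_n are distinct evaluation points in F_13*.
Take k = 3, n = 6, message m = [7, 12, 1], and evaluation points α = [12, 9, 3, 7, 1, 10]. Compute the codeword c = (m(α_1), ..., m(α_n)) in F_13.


c = [9, 1, 0, 10, 7, 6]

Message polynomial: m(x) = 7 + 12·x + 1·x^2 (mod 13).
For each evaluation point α_i, compute m(α_i) mod 13:
  α_1 = 12: Horner steps 1 → 11 → 9, so m(12) = 9.
  α_2 = 9: Horner steps 1 → 8 → 1, so m(9) = 1.
  α_3 = 3: Horner steps 1 → 2 → 0, so m(3) = 0.
  α_4 = 7: Horner steps 1 → 6 → 10, so m(7) = 10.
  α_5 = 1: Horner steps 1 → 0 → 7, so m(1) = 7.
  α_6 = 10: Horner steps 1 → 9 → 6, so m(10) = 6.
Codeword c = [9, 1, 0, 10, 7, 6] ∈ F_13^6.


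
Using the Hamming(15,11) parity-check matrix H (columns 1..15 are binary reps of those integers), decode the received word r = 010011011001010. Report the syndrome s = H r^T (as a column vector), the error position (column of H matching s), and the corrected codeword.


s = (0, 0, 1, 0)^T, error position = 2, corrected codeword c = 000011011001010

Compute s = H r^T mod 2 one row at a time:
  s_1 = 1 + 1 + 0 + 0 + 1 + 0 + 1 + 0 = 4 ≡ 0 (mod 2).
  s_2 = 0 + 1 + 1 + 0 + 1 + 0 + 1 + 0 = 4 ≡ 0 (mod 2).
  s_3 = 1 + 0 + 1 + 0 + 0 + 0 + 1 + 0 = 3 ≡ 1 (mod 2).
  s_4 = 0 + 0 + 1 + 0 + 1 + 0 + 0 + 0 = 2 ≡ 0 (mod 2).
s = (0, 0, 1, 0)^T — this equals column 2 of H (binary 0010), so error is at position 2.
Correct: flip bit 2 of r = 010011011001010 to get c = 000011011001010.


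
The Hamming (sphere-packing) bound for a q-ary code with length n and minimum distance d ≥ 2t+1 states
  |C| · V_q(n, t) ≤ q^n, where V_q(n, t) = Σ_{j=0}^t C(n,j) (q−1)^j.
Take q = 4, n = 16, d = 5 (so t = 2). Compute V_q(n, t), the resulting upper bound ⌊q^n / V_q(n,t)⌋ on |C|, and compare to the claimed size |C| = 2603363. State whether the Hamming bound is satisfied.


V_q(n, t) = 1129, q^n = 4294967296, Hamming bound = 3804222, |C| = 2603363 ≤ bound (satisfied).

Step 1: Compute V_q(n, t) = Σ_{j=0}^2 C(n, j) (q−1)^j.
  j = 0: C(16,0)·(3)^0 = 1·1 = 1.
  j = 1: C(16,1)·(3)^1 = 16·3 = 48.
  j = 2: C(16,2)·(3)^2 = 120·9 = 1080.
  V_q(n, t) = 1 + 48 + 1080 = 1129.
Step 2: q^n = 4^16 = 4294967296.
Step 3: Hamming bound ⌊q^n / V_q(n,t)⌋ = ⌊4294967296/1129⌋ = 3804222.
Step 4: Compare |C| = 2603363 to 3804222: satisfied.
The claimed |C| lies below the Hamming bound.


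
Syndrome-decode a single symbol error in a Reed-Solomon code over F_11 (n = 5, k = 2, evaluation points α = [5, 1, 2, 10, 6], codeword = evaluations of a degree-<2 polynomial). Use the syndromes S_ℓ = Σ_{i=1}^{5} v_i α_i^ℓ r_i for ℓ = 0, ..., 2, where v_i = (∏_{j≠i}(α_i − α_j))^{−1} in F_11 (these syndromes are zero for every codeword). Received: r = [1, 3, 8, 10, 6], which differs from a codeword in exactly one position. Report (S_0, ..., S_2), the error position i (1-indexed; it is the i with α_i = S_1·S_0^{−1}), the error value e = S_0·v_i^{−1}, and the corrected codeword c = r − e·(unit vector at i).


S = (5, 6, 5), error at position 4, error magnitude e = 6, c = [1, 3, 8, 4, 6].

Step 1: column multipliers v_i = (∏_{j≠i}(α_i − α_j))^{−1} mod 11.
  i = 1 (α = 5): (5−1)(5−2)(5−10)(5−6) = 4·3·(−5)·(−1) = 60 ≡ 5, so v_1 = 5^{−1} = 9 (mod 11).
  i = 2 (α = 1): (1−5)(1−2)(1−10)(1−6) = (−4)·(−1)·(−9)·(−5) = 180 ≡ 4, so v_2 = 4^{−1} = 3 (mod 11).
  i = 3 (α = 2): (2−5)(2−1)(2−10)(2−6) = (−3)·1·(−8)·(−4) = −96 ≡ 3, so v_3 = 3^{−1} = 4 (mod 11).
  i = 4 (α = 10): (10−5)(10−1)(10−2)(10−6) = 5·9·8·4 = 1440 ≡ 10, so v_4 = 10^{−1} = 10 (mod 11).
  i = 5 (α = 6): (6−5)(6−1)(6−2)(6−10) = 1·5·4·(−4) = −80 ≡ 8, so v_5 = 8^{−1} = 7 (mod 11).
  v = [9, 3, 4, 10, 7].
Step 2: syndromes of r = [1, 3, 8, 10, 6] (all sums mod 11).
  S_0 = Σ v_i r_i = 9·1 + 3·3 + 4·8 + 10·10 + 7·6 = 192 ≡ 5.
  S_1 = Σ v_i α_i r_i = 9·5·1 + 3·1·3 + 4·2·8 + 10·10·10 + 7·6·6 = 1370 ≡ 6.
  α_i^2 mod 11 = [3, 1, 4, 1, 3].
  S_2 = Σ v_i α_i^2 r_i = 9·3·1 + 3·1·3 + 4·4·8 + 10·1·10 + 7·3·6 = 390 ≡ 5.
  S = (5, 6, 5) ≠ 0, so r is not a codeword (an error is present).
Step 3: locate the error. For a single error e at position i, S_ℓ = v_i·e·α_i^ℓ, so α_err = S_1/S_0.
  S_0^{−1} = 5^{−1} = 9 (mod 11), so α_err = 6·9 = 54 ≡ 10 = α_4. Error position i = 4.
  Consistency check: S_2/S_1 = 5·2 = 10 ≡ 10 = α_err ✓ (single-error assumption holds).
Step 4: error magnitude e = S_0/v_4 = S_0·∏_{j≠4}(α_4 − α_j) = 5·10 = 50 ≡ 6 (mod 11).
Step 5: correct position 4: c_4 = r_4 − e = 10 − 6 ≡ 4 (mod 11). Hence c = [1, 3, 8, 4, 6].
  Check: interpolating c through the α_i gives m(x) = 9 + 5·x (degree < 2) with m(α_i) = c_i for every i, so c is indeed a codeword.


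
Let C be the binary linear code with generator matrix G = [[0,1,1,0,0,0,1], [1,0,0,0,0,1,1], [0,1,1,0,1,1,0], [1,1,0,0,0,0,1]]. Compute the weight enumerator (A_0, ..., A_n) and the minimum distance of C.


Weight distribution: A_0 = 1, A_2 = 4, A_3 = 6, A_4 = 3, A_5 = 2. Minimum distance d = 2.

Enumerate all 2^4 = 16 messages m ∈ F_2^4.
For each, compute codeword c = mG in F_2^7, then tally its weight.
  m = 0000 → c = 0000000, weight = 0.
  m = 1000 → c = 0110001, weight = 3.
  m = 0100 → c = 1000011, weight = 3.
  m = 1100 → c = 1110010, weight = 4.
  m = 0010 → c = 0110110, weight = 4.
  m = 1010 → c = 0000111, weight = 3.
  m = 0110 → c = 1110101, weight = 5.
  m = 1110 → c = 1000100, weight = 2.
  m = 0001 → c = 1100001, weight = 3.
  m = 1001 → c = 1010000, weight = 2.
  m = 0101 → c = 0100010, weight = 2.
  m = 1101 → c = 0010011, weight = 3.
  m = 0011 → c = 1010111, weight = 5.
  m = 1011 → c = 1100110, weight = 4.
  m = 0111 → c = 0010100, weight = 2.
  m = 1111 → c = 0100101, weight = 3.
Tally weights:
  weight 0: 1 codewords.
  weight 2: 4 codewords.
  weight 3: 6 codewords.
  weight 4: 3 codewords.
  weight 5: 2 codewords.
Minimum distance d = smallest w > 0 with A_w > 0 = 2.
Sanity: Σ A_w = 16 = 2^4 = 16 ✓.


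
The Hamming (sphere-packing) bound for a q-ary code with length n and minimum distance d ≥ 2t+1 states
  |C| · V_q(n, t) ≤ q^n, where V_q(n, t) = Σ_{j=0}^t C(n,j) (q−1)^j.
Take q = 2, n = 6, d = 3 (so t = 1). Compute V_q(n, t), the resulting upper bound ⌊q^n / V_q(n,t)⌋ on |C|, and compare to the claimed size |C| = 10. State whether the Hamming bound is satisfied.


V_q(n, t) = 7, q^n = 64, Hamming bound = 9, |C| = 10 > bound (violated).

Step 1: Compute V_q(n, t) = Σ_{j=0}^1 C(n, j) (q−1)^j.
  j = 0: C(6,0)·(1)^0 = 1·1 = 1.
  j = 1: C(6,1)·(1)^1 = 6·1 = 6.
  V_q(n, t) = 1 + 6 = 7.
Step 2: q^n = 2^6 = 64.
Step 3: Hamming bound ⌊q^n / V_q(n,t)⌋ = ⌊64/7⌋ = 9.
Step 4: Compare |C| = 10 to 9: violated.
The claimed |C| lies above the Hamming bound, so no 2-ary code of length 6 with d ≥ 3 can have 10 codewords.


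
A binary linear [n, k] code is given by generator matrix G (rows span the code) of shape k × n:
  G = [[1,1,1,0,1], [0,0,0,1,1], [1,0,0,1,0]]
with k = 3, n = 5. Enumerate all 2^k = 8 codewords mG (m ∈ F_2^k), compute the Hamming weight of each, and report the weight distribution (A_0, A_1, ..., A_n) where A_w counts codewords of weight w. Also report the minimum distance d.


Weight distribution: A_0 = 1, A_2 = 4, A_4 = 3. Minimum distance d = 2.

Enumerate all 2^3 = 8 messages m ∈ F_2^3.
For each, compute codeword c = mG in F_2^5, then tally its weight.
  m = 000 → c = 00000, weight = 0.
  m = 100 → c = 11101, weight = 4.
  m = 010 → c = 00011, weight = 2.
  m = 110 → c = 11110, weight = 4.
  m = 001 → c = 10010, weight = 2.
  m = 101 → c = 01111, weight = 4.
  m = 011 → c = 10001, weight = 2.
  m = 111 → c = 01100, weight = 2.
Tally weights:
  weight 0: 1 codewords.
  weight 2: 4 codewords.
  weight 4: 3 codewords.
Minimum distance d = smallest w > 0 with A_w > 0 = 2.
Sanity: Σ A_w = 8 = 2^3 = 8 ✓.


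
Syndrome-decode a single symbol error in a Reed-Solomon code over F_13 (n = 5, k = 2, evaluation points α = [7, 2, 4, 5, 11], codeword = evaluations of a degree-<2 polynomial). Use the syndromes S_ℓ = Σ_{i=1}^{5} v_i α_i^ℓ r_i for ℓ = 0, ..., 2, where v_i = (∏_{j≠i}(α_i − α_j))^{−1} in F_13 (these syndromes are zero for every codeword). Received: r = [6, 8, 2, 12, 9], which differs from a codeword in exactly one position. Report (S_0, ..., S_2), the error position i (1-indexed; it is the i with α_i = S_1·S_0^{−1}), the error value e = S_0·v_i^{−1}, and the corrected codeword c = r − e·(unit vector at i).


S = (7, 12, 2), error at position 5, error magnitude e = 2, c = [6, 8, 2, 12, 7].

Step 1: column multipliers v_i = (∏_{j≠i}(α_i − α_j))^{−1} mod 13.
  i = 1 (α = 7): (7−2)(7−4)(7−5)(7−11) = 5·3·2·(−4) = −120 ≡ 10, so v_1 = 10^{−1} = 4 (mod 13).
  i = 2 (α = 2): (2−7)(2−4)(2−5)(2−11) = (−5)·(−2)·(−3)·(−9) = 270 ≡ 10, so v_2 = 10^{−1} = 4 (mod 13).
  i = 3 (α = 4): (4−7)(4−2)(4−5)(4−11) = (−3)·2·(−1)·(−7) = −42 ≡ 10, so v_3 = 10^{−1} = 4 (mod 13).
  i = 4 (α = 5): (5−7)(5−2)(5−4)(5−11) = (−2)·3·1·(−6) = 36 ≡ 10, so v_4 = 10^{−1} = 4 (mod 13).
  i = 5 (α = 11): (11−7)(11−2)(11−4)(11−5) = 4·9·7·6 = 1512 ≡ 4, so v_5 = 4^{−1} = 10 (mod 13).
  v = [4, 4, 4, 4, 10].
Step 2: syndromes of r = [6, 8, 2, 12, 9] (all sums mod 13).
  S_0 = Σ v_i r_i = 4·6 + 4·8 + 4·2 + 4·12 + 10·9 = 202 ≡ 7.
  S_1 = Σ v_i α_i r_i = 4·7·6 + 4·2·8 + 4·4·2 + 4·5·12 + 10·11·9 = 1494 ≡ 12.
  α_i^2 mod 13 = [10, 4, 3, 12, 4].
  S_2 = Σ v_i α_i^2 r_i = 4·10·6 + 4·4·8 + 4·3·2 + 4·12·12 + 10·4·9 = 1328 ≡ 2.
  S = (7, 12, 2) ≠ 0, so r is not a codeword (an error is present).
Step 3: locate the error. For a single error e at position i, S_ℓ = v_i·e·α_i^ℓ, so α_err = S_1/S_0.
  S_0^{−1} = 7^{−1} = 2 (mod 13), so α_err = 12·2 = 24 ≡ 11 = α_5. Error position i = 5.
  Consistency check: S_2/S_1 = 2·12 = 24 ≡ 11 = α_err ✓ (single-error assumption holds).
Step 4: error magnitude e = S_0/v_5 = S_0·∏_{j≠5}(α_5 − α_j) = 7·4 = 28 ≡ 2 (mod 13).
Step 5: correct position 5: c_5 = r_5 − e = 9 − 2 ≡ 7 (mod 13). Hence c = [6, 8, 2, 12, 7].
  Check: interpolating c through the α_i gives m(x) = 1 + 10·x (degree < 2) with m(α_i) = c_i for every i, so c is indeed a codeword.
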